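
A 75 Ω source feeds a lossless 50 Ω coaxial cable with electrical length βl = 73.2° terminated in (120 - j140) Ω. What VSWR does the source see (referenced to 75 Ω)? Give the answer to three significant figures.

tan(βl) = 3.31
Z_in = Z_0·(Z_L + jZ_0·tanβl)/(Z_0 + jZ_L·tanβl) = 8.51 − j4.09 Ω
Γ_s = (Z_in − Z_s)/(Z_in + Z_s) = (-66.5 − j4.09)/(83.5 − j4.09), |Γ_s| = 0.797
VSWR = (1 + |Γ_s|)/(1 − |Γ_s|)

VSWR ≈ 8.84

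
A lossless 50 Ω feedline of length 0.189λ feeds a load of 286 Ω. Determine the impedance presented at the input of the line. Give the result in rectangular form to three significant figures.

βl = 2π × 0.189 = 68°
tan(βl) = tan(68°) = 2.48
Z_in = Z_0·(Z_L + jZ_0·tanβl)/(Z_0 + jZ_L·tanβl)
     = 50·(286 + j124)/(50 + j709)

Z_in ≈ 10.1 − j19.4 Ω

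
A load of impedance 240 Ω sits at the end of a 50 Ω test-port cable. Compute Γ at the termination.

Γ = 0.655

Γ = (Z_L − Z_0)/(Z_L + Z_0) = (240 − 50)/(240 + 50) = 190/290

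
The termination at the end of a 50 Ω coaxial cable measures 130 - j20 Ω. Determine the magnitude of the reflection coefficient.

|Γ| ≈ 0.455

Γ = (Z_L − Z_0)/(Z_L + Z_0) = (80 − j20)/(180 − j20)
|Γ| = 82.5/181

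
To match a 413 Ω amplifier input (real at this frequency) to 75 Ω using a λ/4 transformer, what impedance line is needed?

Z_qwt ≈ 176 Ω

Z_qwt = √(Z_0·R_L) = √(75 × 413) = √30980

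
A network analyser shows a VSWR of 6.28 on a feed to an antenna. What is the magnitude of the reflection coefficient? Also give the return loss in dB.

|Γ| ≈ 0.725; return loss ≈ 2.79 dB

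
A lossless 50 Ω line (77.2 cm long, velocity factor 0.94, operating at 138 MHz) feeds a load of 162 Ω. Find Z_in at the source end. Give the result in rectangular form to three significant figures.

λ = v/f = 0.94·c / 138 MHz = 2.04 m
βl = 2π·l/λ = 2π × 0.378 = 136°
tan(βl) = tan(136°) = -0.966
Z_in = Z_0·(Z_L + jZ_0·tanβl)/(Z_0 + jZ_L·tanβl)
     = 50·(162 − j48.3)/(50 − j156)

Z_in ≈ 29 + j42.5 Ω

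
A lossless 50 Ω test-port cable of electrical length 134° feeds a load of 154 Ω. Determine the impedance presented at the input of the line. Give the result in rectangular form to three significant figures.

tan(βl) = tan(134°) = -1.04
Z_in = Z_0·(Z_L + jZ_0·tanβl)/(Z_0 + jZ_L·tanβl)
     = 50·(154 − j51.8)/(50 − j159)

Z_in ≈ 28.6 + j39.3 Ω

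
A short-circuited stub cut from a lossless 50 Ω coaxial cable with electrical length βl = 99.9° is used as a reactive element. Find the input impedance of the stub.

tan(βl) = -5.73
For a short-circuited stub, Z_in = jZ_0·tan(βl)

Z_in ≈ −j286 Ω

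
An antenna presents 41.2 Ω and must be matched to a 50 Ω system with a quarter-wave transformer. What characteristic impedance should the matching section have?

Z_qwt ≈ 45.4 Ω

Z_qwt = √(Z_0·R_L) = √(50 × 41.2) = √2060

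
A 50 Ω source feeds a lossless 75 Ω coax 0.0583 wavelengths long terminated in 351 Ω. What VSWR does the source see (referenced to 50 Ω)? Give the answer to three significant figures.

βl = 2π × 0.0583 = 21°
tan(βl) = 0.384
Z_in = Z_0·(Z_L + jZ_0·tanβl)/(Z_0 + jZ_L·tanβl) = 95.3 − j142 Ω
Γ_s = (Z_in − Z_s)/(Z_in + Z_s) = (45.3 − j142)/(145 − j142), |Γ_s| = 0.734
VSWR = (1 + |Γ_s|)/(1 − |Γ_s|)

VSWR ≈ 6.53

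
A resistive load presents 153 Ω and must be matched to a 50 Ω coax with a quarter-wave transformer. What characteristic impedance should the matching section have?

Z_qwt ≈ 87.5 Ω

Z_qwt = √(Z_0·R_L) = √(50 × 153) = √7650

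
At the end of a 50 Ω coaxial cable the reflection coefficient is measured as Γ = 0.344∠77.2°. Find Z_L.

Z_L ≈ 45.6 + j34.7 Ω

Z_L = Z_0·(1 + Γ)/(1 − Γ) = 50·(1.08 + j0.335)/(0.924 − j0.335)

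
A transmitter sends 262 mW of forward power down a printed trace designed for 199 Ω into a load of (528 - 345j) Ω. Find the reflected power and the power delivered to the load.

P_reflected ≈ 92 mW; P_delivered ≈ 170 mW

|Γ| = |(329 − j345)/(727 − j345)| = 0.592
|Γ|² = 0.351
P_refl = |Γ|²·P_inc = 92 mW, P_del = (1 − |Γ|²)·P_inc = 170 mW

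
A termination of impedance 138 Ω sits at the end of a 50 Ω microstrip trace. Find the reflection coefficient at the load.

Γ = (Z_L − Z_0)/(Z_L + Z_0) = (138 − 50)/(138 + 50) = 88/188

Γ = 0.468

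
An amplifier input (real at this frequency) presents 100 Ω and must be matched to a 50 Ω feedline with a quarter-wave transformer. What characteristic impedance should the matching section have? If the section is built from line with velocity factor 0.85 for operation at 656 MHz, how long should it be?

Z_qwt = √(Z_0·R_L) = √(50 × 100) = √5000
λ = 0.85·c/f = 0.389 m, so l = λ/4 = 0.0972 m

Z_qwt ≈ 70.7 Ω; length ≈ 9.72 cm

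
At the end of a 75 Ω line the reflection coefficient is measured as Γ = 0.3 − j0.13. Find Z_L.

Z_L = Z_0·(1 + Γ)/(1 − Γ) = 75·(1.3 − j0.13)/(0.7 + j0.13)

Z_L ≈ 132 − j38.5 Ω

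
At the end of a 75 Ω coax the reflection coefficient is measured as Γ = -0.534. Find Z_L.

Z_L = Z_0·(1 + Γ)/(1 − Γ) = 75·(0.466)/(1.53)

Z_L ≈ 22.8 Ω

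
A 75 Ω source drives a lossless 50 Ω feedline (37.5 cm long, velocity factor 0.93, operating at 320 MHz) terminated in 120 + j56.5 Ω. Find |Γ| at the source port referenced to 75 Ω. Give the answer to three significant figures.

|Γ| ≈ 0.49

λ = v/f = 0.93·c / 320 MHz = 0.872 m
βl = 2π·l/λ = 2π × 0.43 = 155°
tan(βl) = -0.47
Z_in = Z_0·(Z_L + jZ_0·tanβl)/(Z_0 + jZ_L·tanβl) = 40.5 + j51.4 Ω
Γ_s = (Z_in − Z_s)/(Z_in + Z_s) = (-34.5 + j51.4)/(116 + j51.4), |Γ_s| = 0.49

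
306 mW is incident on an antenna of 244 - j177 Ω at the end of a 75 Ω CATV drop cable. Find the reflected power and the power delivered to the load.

|Γ| = |(169 − j177)/(319 − j177)| = 0.671
|Γ|² = 0.45
P_refl = |Γ|²·P_inc = 138 mW, P_del = (1 − |Γ|²)·P_inc = 168 mW

P_reflected ≈ 138 mW; P_delivered ≈ 168 mW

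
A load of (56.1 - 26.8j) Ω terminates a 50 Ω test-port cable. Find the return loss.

RL ≈ 12 dB

Γ = (6.1 − j26.8)/(106.1 − j26.8), |Γ| = 0.251
RL = −20·log₁₀|Γ| = −20·log₁₀(0.251)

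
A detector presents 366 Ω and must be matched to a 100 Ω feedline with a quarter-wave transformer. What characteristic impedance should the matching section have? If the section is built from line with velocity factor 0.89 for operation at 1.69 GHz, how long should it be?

Z_qwt ≈ 191 Ω; length ≈ 3.95 cm

Z_qwt = √(Z_0·R_L) = √(100 × 366) = √36600
λ = 0.89·c/f = 0.158 m, so l = λ/4 = 0.0395 m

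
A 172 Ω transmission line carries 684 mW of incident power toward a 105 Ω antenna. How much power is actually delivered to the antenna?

P_delivered ≈ 644 mW

Γ = (105 − 172)/(105 + 172) = -0.242
|Γ|² = 0.0585
P_refl = |Γ|²·P_inc = 40 mW, P_del = (1 − |Γ|²)·P_inc = 644 mW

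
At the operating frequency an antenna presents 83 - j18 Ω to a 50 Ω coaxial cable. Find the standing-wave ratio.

VSWR ≈ 1.78

Γ = (Z_L − Z_0)/(Z_L + Z_0) = (33 − j18)/(133 − j18)
|Γ| = 37.6/134 = 0.28
VSWR = (1 + |Γ|)/(1 − |Γ|) = 1.28/0.72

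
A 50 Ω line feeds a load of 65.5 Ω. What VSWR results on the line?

Γ = (65.5 − 50)/(65.5 + 50) = 0.134
VSWR = (1 + 0.134)/(1 − 0.134)

VSWR ≈ 1.31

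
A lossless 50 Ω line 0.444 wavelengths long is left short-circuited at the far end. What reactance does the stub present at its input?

X_in ≈ -18.4 Ω (capacitive)

βl = 2π × 0.444 = 160°
tan(βl) = -0.367
For a short-circuited stub, Z_in = jZ_0·tan(βl)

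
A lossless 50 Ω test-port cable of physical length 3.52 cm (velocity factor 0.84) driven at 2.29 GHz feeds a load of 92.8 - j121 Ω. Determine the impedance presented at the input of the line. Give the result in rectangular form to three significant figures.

λ = v/f = 0.84·c / 2.29 GHz = 0.11 m
βl = 2π·l/λ = 2π × 0.32 = 115°
tan(βl) = tan(115°) = -2.13
Z_in = Z_0·(Z_L + jZ_0·tanβl)/(Z_0 + jZ_L·tanβl)
     = 50·(92.8 − j227)/(-208 − j198)

Z_in ≈ 15.6 + j39.9 Ω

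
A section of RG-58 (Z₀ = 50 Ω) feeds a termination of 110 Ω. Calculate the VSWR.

Γ = (110 − 50)/(110 + 50) = 0.375
VSWR = (1 + 0.375)/(1 − 0.375)

VSWR ≈ 2.2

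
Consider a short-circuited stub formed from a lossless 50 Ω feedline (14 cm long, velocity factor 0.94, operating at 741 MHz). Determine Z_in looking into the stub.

λ = v/f = 0.94·c / 741 MHz = 0.381 m
βl = 2π·l/λ = 2π × 0.368 = 132°
tan(βl) = -1.09
For a short-circuited stub, Z_in = jZ_0·tan(βl)

Z_in ≈ −j54.7 Ω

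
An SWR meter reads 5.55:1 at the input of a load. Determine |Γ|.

|Γ| ≈ 0.695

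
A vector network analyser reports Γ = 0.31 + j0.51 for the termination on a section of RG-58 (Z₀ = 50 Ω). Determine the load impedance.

Z_L ≈ 43.7 + j69.3 Ω

Z_L = Z_0·(1 + Γ)/(1 − Γ) = 50·(1.31 + j0.51)/(0.69 − j0.51)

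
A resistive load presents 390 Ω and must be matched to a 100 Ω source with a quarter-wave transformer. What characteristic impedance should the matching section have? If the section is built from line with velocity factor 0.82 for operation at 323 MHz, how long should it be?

Z_qwt ≈ 197 Ω; length ≈ 19 cm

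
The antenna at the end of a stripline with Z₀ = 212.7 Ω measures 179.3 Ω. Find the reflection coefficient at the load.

Γ = -0.0852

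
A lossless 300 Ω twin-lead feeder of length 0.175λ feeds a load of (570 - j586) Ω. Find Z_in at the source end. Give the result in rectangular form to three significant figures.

βl = 2π × 0.175 = 63°
tan(βl) = tan(63°) = 1.96
Z_in = Z_0·(Z_L + jZ_0·tanβl)/(Z_0 + jZ_L·tanβl)
     = 300·(570 + j2.78)/(1450 + j1120)

Z_in ≈ 74.2 − j56.7 Ω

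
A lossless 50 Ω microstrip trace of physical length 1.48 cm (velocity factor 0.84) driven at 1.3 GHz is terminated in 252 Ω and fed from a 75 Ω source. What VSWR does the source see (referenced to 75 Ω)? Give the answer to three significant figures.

VSWR ≈ 4.28

λ = v/f = 0.84·c / 1.3 GHz = 0.194 m
βl = 2π·l/λ = 2π × 0.0763 = 27.5°
tan(βl) = 0.52
Z_in = Z_0·(Z_L + jZ_0·tanβl)/(Z_0 + jZ_L·tanβl) = 40.7 − j80.6 Ω
Γ_s = (Z_in − Z_s)/(Z_in + Z_s) = (-34.3 − j80.6)/(116 − j80.6), |Γ_s| = 0.621
VSWR = (1 + |Γ_s|)/(1 − |Γ_s|)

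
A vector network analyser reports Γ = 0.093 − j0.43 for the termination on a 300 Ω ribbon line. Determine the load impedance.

Z_L = Z_0·(1 + Γ)/(1 − Γ) = 300·(1.09 − j0.43)/(0.907 + j0.43)

Z_L ≈ 240 − j256 Ω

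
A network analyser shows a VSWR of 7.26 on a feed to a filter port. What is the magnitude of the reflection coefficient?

|Γ| ≈ 0.758

|Γ| = (S − 1)/(S + 1) = (7.26 − 1)/(7.26 + 1) = 6.26/8.26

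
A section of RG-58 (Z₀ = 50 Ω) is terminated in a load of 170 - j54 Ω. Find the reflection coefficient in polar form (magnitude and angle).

Γ = (Z_L − Z_0)/(Z_L + Z_0) = (120 − j54)/(220 − j54)
|Γ| = 132/227 = 0.581

Γ ≈ 0.581 ∠ -10.4°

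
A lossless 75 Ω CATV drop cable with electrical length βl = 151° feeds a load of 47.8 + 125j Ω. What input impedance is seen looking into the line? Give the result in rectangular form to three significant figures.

Z_in ≈ 16.3 + j46.4 Ω

tan(βl) = tan(151°) = -0.554
Z_in = Z_0·(Z_L + jZ_0·tanβl)/(Z_0 + jZ_L·tanβl)
     = 75·(47.8 + j83.4)/(144 − j26.5)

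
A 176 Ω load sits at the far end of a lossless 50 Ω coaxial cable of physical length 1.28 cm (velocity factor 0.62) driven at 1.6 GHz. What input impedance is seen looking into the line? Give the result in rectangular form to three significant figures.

Z_in ≈ 31.2 − j49.6 Ω

λ = v/f = 0.62·c / 1.6 GHz = 0.116 m
βl = 2π·l/λ = 2π × 0.11 = 39.6°
tan(βl) = tan(39.6°) = 0.828
Z_in = Z_0·(Z_L + jZ_0·tanβl)/(Z_0 + jZ_L·tanβl)
     = 50·(176 + j41.4)/(50 + j146)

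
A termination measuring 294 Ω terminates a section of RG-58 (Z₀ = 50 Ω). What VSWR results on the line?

Γ = (294 − 50)/(294 + 50) = 0.709
VSWR = (1 + 0.709)/(1 − 0.709)

VSWR ≈ 5.88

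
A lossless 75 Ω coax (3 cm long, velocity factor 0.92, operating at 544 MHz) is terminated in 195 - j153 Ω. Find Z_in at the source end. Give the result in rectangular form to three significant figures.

Z_in ≈ 52.9 − j98.8 Ω

λ = v/f = 0.92·c / 544 MHz = 0.507 m
βl = 2π·l/λ = 2π × 0.0591 = 21.3°
tan(βl) = tan(21.3°) = 0.39
Z_in = Z_0·(Z_L + jZ_0·tanβl)/(Z_0 + jZ_L·tanβl)
     = 75·(195 − j124)/(135 + j76)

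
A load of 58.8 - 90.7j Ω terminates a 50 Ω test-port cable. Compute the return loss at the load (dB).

Γ = (8.8 − j90.7)/(108.8 − j90.7), |Γ| = 0.643
RL = −20·log₁₀|Γ| = −20·log₁₀(0.643)

RL ≈ 3.83 dB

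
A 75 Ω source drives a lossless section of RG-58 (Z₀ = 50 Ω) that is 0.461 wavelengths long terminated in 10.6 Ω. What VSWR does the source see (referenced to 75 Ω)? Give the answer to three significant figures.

βl = 2π × 0.461 = 166°
tan(βl) = -0.25
Z_in = Z_0·(Z_L + jZ_0·tanβl)/(Z_0 + jZ_L·tanβl) = 11.2 − j11.9 Ω
Γ_s = (Z_in − Z_s)/(Z_in + Z_s) = (-63.8 − j11.9)/(86.2 − j11.9), |Γ_s| = 0.745
VSWR = (1 + |Γ_s|)/(1 − |Γ_s|)

VSWR ≈ 6.85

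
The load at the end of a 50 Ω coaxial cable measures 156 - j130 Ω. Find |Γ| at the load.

Γ = (Z_L − Z_0)/(Z_L + Z_0) = (106 − j130)/(206 − j130)
|Γ| = 168/244

|Γ| ≈ 0.689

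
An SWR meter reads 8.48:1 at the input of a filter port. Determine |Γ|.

|Γ| ≈ 0.789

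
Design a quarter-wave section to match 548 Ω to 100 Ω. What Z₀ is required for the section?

Z_qwt ≈ 234 Ω

Z_qwt = √(Z_0·R_L) = √(100 × 548) = √54800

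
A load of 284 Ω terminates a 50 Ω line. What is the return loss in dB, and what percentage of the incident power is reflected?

Γ = (284 − 50)/(284 + 50) = 0.701
RL = −20·log₁₀(0.701) = 3.09 dB
P_refl/P_inc = |Γ|² = 0.491

RL ≈ 3.09 dB; 49.1% of incident power reflected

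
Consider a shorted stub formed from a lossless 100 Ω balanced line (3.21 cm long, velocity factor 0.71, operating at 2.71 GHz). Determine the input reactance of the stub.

λ = v/f = 0.71·c / 2.71 GHz = 0.0786 m
βl = 2π·l/λ = 2π × 0.408 = 147°
tan(βl) = -0.649
For a shorted stub, Z_in = jZ_0·tan(βl)

X_in ≈ -64.9 Ω (capacitive)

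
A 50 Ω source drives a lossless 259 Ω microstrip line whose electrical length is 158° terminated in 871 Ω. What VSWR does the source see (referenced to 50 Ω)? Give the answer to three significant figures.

tan(βl) = -0.404
Z_in = Z_0·(Z_L + jZ_0·tanβl)/(Z_0 + jZ_L·tanβl) = 356 + j379 Ω
Γ_s = (Z_in − Z_s)/(Z_in + Z_s) = (306 + j379)/(406 + j379), |Γ_s| = 0.877
VSWR = (1 + |Γ_s|)/(1 − |Γ_s|)

VSWR ≈ 15.3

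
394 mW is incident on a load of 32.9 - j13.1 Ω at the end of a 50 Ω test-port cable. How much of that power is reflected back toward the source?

|Γ| = |(-17.1 − j13.1)/(82.9 − j13.1)| = 0.257
|Γ|² = 0.0659
P_refl = |Γ|²·P_inc = 26 mW, P_del = (1 − |Γ|²)·P_inc = 368 mW

P_reflected ≈ 26 mW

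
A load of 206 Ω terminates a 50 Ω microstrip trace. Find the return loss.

Γ = (206 − 50)/(206 + 50) = 0.609
RL = −20·log₁₀|Γ| = −20·log₁₀(0.609)

RL ≈ 4.3 dB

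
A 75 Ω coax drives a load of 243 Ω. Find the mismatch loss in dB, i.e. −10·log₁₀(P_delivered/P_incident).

mismatch loss ≈ 1.42 dB

Γ = (243 − 75)/(243 + 75) = 0.528
|Γ|² = 0.279, so P_del/P_inc = 1 − |Γ|² = 0.721
ML = −10·log₁₀(1 − |Γ|²)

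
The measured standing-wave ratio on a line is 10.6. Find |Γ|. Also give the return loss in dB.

|Γ| ≈ 0.828; return loss ≈ 1.64 dB

|Γ| = (S − 1)/(S + 1) = (10.6 − 1)/(10.6 + 1) = 9.6/11.6
RL = −20·log₁₀|Γ| = −20·log₁₀(0.828)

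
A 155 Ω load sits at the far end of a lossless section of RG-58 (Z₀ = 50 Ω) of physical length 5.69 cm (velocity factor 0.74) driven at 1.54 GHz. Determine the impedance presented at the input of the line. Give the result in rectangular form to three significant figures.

λ = v/f = 0.74·c / 1.54 GHz = 0.144 m
βl = 2π·l/λ = 2π × 0.395 = 142°
tan(βl) = tan(142°) = -0.779
Z_in = Z_0·(Z_L + jZ_0·tanβl)/(Z_0 + jZ_L·tanβl)
     = 50·(155 − j38.9)/(50 − j121)

Z_in ≈ 36.5 + j49.1 Ω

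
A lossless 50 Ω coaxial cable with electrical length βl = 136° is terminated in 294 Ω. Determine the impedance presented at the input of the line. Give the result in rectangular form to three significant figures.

tan(βl) = tan(136°) = -0.966
Z_in = Z_0·(Z_L + jZ_0·tanβl)/(Z_0 + jZ_L·tanβl)
     = 50·(294 − j48.3)/(50 − j284)

Z_in ≈ 17.1 + j48.8 Ω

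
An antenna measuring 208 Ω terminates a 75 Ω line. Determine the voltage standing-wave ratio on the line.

For a purely resistive load, VSWR = R_L/Z_0 or Z_0/R_L (whichever > 1) = 208/75

VSWR ≈ 2.77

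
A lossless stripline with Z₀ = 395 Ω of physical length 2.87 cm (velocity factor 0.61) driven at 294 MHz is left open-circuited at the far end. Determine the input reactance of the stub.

λ = v/f = 0.61·c / 294 MHz = 0.622 m
βl = 2π·l/λ = 2π × 0.0461 = 16.6°
tan(βl) = 0.298
For an open-circuited stub, Z_in = −jZ_0·cot(βl) = −jZ_0/tan(βl)

X_in ≈ -1330 Ω (capacitive)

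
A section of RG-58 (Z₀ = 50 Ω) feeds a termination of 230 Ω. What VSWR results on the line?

VSWR ≈ 4.6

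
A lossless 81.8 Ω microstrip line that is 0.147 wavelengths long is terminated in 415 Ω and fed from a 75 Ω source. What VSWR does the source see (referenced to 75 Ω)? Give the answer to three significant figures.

VSWR ≈ 4.97

βl = 2π × 0.147 = 52.9°
tan(βl) = 1.32
Z_in = Z_0·(Z_L + jZ_0·tanβl)/(Z_0 + jZ_L·tanβl) = 24.8 − j58.1 Ω
Γ_s = (Z_in − Z_s)/(Z_in + Z_s) = (-50.2 − j58.1)/(99.8 − j58.1), |Γ_s| = 0.665
VSWR = (1 + |Γ_s|)/(1 − |Γ_s|)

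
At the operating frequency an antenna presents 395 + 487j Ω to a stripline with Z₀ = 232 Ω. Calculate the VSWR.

Γ = (Z_L − Z_0)/(Z_L + Z_0) = (163 + j487)/(627 + j487)
|Γ| = 514/794 = 0.647
VSWR = (1 + |Γ|)/(1 − |Γ|) = 1.65/0.353

VSWR ≈ 4.66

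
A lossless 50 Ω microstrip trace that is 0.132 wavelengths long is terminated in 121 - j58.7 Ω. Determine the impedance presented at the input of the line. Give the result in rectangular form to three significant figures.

βl = 2π × 0.132 = 47.5°
tan(βl) = tan(47.5°) = 1.09
Z_in = Z_0·(Z_L + jZ_0·tanβl)/(Z_0 + jZ_L·tanβl)
     = 50·(121 − j4.1)/(114 + j132)

Z_in ≈ 21.8 − j27 Ω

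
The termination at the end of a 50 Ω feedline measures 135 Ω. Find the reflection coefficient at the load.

Γ = (Z_L − Z_0)/(Z_L + Z_0) = (135 − 50)/(135 + 50) = 85/185

Γ = 0.459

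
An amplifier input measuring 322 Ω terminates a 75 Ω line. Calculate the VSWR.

VSWR ≈ 4.29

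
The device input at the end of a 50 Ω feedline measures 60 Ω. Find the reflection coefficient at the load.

Γ = (Z_L − Z_0)/(Z_L + Z_0) = (60 − 50)/(60 + 50) = 10/110

Γ = 0.0909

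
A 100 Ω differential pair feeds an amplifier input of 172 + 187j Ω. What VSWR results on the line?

Γ = (Z_L − Z_0)/(Z_L + Z_0) = (72 + j187)/(272 + j187)
|Γ| = 200/330 = 0.607
VSWR = (1 + |Γ|)/(1 − |Γ|) = 1.61/0.393

VSWR ≈ 4.09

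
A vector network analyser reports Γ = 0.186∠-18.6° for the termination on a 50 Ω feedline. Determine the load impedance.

Z_L = Z_0·(1 + Γ)/(1 − Γ) = 50·(1.18 − j0.0593)/(0.824 + j0.0593)

Z_L ≈ 70.8 − j8.7 Ω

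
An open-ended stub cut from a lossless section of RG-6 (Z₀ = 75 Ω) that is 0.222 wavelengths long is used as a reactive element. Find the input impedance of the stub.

βl = 2π × 0.222 = 79.9°
tan(βl) = 5.63
For an open-ended stub, Z_in = −jZ_0·cot(βl) = −jZ_0/tan(βl)

Z_in ≈ −j13.3 Ω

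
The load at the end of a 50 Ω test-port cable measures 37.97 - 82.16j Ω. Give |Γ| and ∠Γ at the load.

Γ ≈ 0.69 ∠ -55.3°

Γ = (Z_L − Z_0)/(Z_L + Z_0) = (-12.03 − j82.16)/(87.97 − j82.16)
|Γ| = 83/120 = 0.69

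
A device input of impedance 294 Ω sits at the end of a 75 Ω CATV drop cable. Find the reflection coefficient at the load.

Γ = (Z_L − Z_0)/(Z_L + Z_0) = (294 − 75)/(294 + 75) = 219/369

Γ = 0.593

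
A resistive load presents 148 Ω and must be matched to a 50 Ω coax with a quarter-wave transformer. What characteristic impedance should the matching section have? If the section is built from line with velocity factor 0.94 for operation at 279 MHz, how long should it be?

Z_qwt = √(Z_0·R_L) = √(50 × 148) = √7400
λ = 0.94·c/f = 1.01 m, so l = λ/4 = 0.253 m

Z_qwt ≈ 86 Ω; length ≈ 25.3 cm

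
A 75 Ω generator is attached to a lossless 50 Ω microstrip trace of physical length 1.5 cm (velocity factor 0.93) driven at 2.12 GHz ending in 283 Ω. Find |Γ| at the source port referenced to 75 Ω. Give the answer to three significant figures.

|Γ| ≈ 0.707

λ = v/f = 0.93·c / 2.12 GHz = 0.132 m
βl = 2π·l/λ = 2π × 0.114 = 41°
tan(βl) = 0.87
Z_in = Z_0·(Z_L + jZ_0·tanβl)/(Z_0 + jZ_L·tanβl) = 19.7 − j53.5 Ω
Γ_s = (Z_in − Z_s)/(Z_in + Z_s) = (-55.3 − j53.5)/(94.7 − j53.5), |Γ_s| = 0.707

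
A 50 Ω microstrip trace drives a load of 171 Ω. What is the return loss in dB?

RL ≈ 5.23 dB

Γ = (171 − 50)/(171 + 50) = 0.548
RL = −20·log₁₀|Γ| = −20·log₁₀(0.548)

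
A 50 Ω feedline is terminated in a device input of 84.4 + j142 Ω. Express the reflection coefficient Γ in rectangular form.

Γ = (Z_L − Z_0)/(Z_L + Z_0) = (34.4 + j142)/(134.4 + j142)

Γ ≈ 0.648 + j0.371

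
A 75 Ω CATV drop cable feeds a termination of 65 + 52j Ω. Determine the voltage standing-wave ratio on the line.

Γ = (Z_L − Z_0)/(Z_L + Z_0) = (-10 + j52)/(140 + j52)
|Γ| = 53/149 = 0.355
VSWR = (1 + |Γ|)/(1 − |Γ|) = 1.35/0.645

VSWR ≈ 2.1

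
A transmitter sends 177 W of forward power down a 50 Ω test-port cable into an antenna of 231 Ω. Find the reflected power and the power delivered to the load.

Γ = (231 − 50)/(231 + 50) = 0.644
|Γ|² = 0.415
P_refl = |Γ|²·P_inc = 73.4 W, P_del = (1 − |Γ|²)·P_inc = 104 W

P_reflected ≈ 73.4 W; P_delivered ≈ 104 W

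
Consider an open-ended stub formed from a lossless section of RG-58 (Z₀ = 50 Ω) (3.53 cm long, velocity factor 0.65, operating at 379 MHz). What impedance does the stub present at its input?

λ = v/f = 0.65·c / 379 MHz = 0.515 m
βl = 2π·l/λ = 2π × 0.0686 = 24.7°
tan(βl) = 0.46
For an open-ended stub, Z_in = −jZ_0·cot(βl) = −jZ_0/tan(βl)

Z_in ≈ −j109 Ω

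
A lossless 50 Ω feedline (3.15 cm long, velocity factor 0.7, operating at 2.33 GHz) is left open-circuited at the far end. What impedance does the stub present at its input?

λ = v/f = 0.7·c / 2.33 GHz = 0.0901 m
βl = 2π·l/λ = 2π × 0.349 = 126°
tan(βl) = -1.39
For an open-circuited stub, Z_in = −jZ_0·cot(βl) = −jZ_0/tan(βl)

Z_in ≈ +j36.1 Ω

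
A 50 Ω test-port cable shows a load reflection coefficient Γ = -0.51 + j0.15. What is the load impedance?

Z_L ≈ 15.6 + j6.51 Ω

Z_L = Z_0·(1 + Γ)/(1 − Γ) = 50·(0.49 + j0.15)/(1.51 − j0.15)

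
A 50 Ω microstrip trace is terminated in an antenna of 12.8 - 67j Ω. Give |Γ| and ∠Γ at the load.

Γ = (Z_L − Z_0)/(Z_L + Z_0) = (-37.2 − j67)/(62.8 − j67)
|Γ| = 76.6/91.8 = 0.835

Γ ≈ 0.835 ∠ -72.2°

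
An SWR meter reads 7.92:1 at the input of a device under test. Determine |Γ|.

|Γ| ≈ 0.776

|Γ| = (S − 1)/(S + 1) = (7.92 − 1)/(7.92 + 1) = 6.92/8.92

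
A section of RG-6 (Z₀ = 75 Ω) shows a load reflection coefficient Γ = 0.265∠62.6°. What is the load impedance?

Z_L ≈ 84.4 + j42.7 Ω

Z_L = Z_0·(1 + Γ)/(1 − Γ) = 75·(1.12 + j0.235)/(0.878 − j0.235)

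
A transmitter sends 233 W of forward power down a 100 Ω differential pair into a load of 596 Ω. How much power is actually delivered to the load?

Γ = (596 − 100)/(596 + 100) = 0.713
|Γ|² = 0.508
P_refl = |Γ|²·P_inc = 118 W, P_del = (1 − |Γ|²)·P_inc = 115 W

P_delivered ≈ 115 W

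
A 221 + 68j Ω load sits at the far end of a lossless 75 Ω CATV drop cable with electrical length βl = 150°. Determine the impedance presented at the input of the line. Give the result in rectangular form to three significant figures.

Z_in ≈ 56.5 + j79.3 Ω

tan(βl) = tan(150°) = -0.577
Z_in = Z_0·(Z_L + jZ_0·tanβl)/(Z_0 + jZ_L·tanβl)
     = 75·(221 + j24.7)/(114 − j128)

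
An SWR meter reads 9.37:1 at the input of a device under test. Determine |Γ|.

|Γ| ≈ 0.807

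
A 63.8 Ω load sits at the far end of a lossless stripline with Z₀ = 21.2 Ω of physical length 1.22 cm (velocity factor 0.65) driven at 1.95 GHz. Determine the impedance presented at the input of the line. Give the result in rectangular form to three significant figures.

λ = v/f = 0.65·c / 1.95 GHz = 0.1 m
βl = 2π·l/λ = 2π × 0.122 = 43.9°
tan(βl) = tan(43.9°) = 0.963
Z_in = Z_0·(Z_L + jZ_0·tanβl)/(Z_0 + jZ_L·tanβl)
     = 21.2·(63.8 + j20.4)/(21.2 + j61.4)

Z_in ≈ 13.1 − j17.5 Ω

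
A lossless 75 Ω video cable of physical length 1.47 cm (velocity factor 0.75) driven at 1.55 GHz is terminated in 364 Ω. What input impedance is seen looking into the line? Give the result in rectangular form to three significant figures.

λ = v/f = 0.75·c / 1.55 GHz = 0.145 m
βl = 2π·l/λ = 2π × 0.101 = 36.5°
tan(βl) = tan(36.5°) = 0.739
Z_in = Z_0·(Z_L + jZ_0·tanβl)/(Z_0 + jZ_L·tanβl)
     = 75·(364 + j55.4)/(75 + j269)

Z_in ≈ 40.6 − j90.2 Ω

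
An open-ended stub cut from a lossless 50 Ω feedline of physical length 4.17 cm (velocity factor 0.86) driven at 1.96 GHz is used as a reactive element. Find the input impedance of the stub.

λ = v/f = 0.86·c / 1.96 GHz = 0.132 m
βl = 2π·l/λ = 2π × 0.317 = 114°
tan(βl) = -2.24
For an open-ended stub, Z_in = −jZ_0·cot(βl) = −jZ_0/tan(βl)

Z_in ≈ +j22.3 Ω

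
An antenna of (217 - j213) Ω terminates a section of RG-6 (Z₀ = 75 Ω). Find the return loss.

Γ = (142 − j213)/(292 − j213), |Γ| = 0.708
RL = −20·log₁₀|Γ| = −20·log₁₀(0.708)

RL ≈ 3 dB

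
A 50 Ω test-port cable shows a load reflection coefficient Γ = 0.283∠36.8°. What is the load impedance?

Z_L = Z_0·(1 + Γ)/(1 − Γ) = 50·(1.23 + j0.17)/(0.773 − j0.17)

Z_L ≈ 73.4 + j27 Ω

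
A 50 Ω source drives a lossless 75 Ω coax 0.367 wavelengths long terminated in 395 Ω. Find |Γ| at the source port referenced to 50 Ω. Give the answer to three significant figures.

|Γ| ≈ 0.693

βl = 2π × 0.367 = 132°
tan(βl) = -1.11
Z_in = Z_0·(Z_L + jZ_0·tanβl)/(Z_0 + jZ_L·tanβl) = 25.1 + j63.5 Ω
Γ_s = (Z_in − Z_s)/(Z_in + Z_s) = (-24.9 + j63.5)/(75.1 + j63.5), |Γ_s| = 0.693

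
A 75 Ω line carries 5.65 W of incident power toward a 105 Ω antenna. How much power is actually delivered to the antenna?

Γ = (105 − 75)/(105 + 75) = 0.167
|Γ|² = 0.0278
P_refl = |Γ|²·P_inc = 0.157 W, P_del = (1 − |Γ|²)·P_inc = 5.49 W

P_delivered ≈ 5.49 W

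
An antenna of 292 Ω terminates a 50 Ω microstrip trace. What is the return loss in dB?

Γ = (292 − 50)/(292 + 50) = 0.708
RL = −20·log₁₀|Γ| = −20·log₁₀(0.708)

RL ≈ 3 dB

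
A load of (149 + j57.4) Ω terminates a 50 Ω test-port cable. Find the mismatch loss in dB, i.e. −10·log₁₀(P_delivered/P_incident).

mismatch loss ≈ 1.58 dB

Γ = (99 + j57.4)/(199 + j57.4), |Γ| = 0.553
|Γ|² = 0.305, so P_del/P_inc = 1 − |Γ|² = 0.695
ML = −10·log₁₀(1 − |Γ|²)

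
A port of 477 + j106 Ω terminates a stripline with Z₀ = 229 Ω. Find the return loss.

Γ = (248 + j106)/(706 + j106), |Γ| = 0.378
RL = −20·log₁₀|Γ| = −20·log₁₀(0.378)

RL ≈ 8.46 dB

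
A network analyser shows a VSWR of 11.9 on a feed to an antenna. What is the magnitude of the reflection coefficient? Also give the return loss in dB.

|Γ| ≈ 0.845; return loss ≈ 1.46 dB

|Γ| = (S − 1)/(S + 1) = (11.9 − 1)/(11.9 + 1) = 10.9/12.9
RL = −20·log₁₀|Γ| = −20·log₁₀(0.845)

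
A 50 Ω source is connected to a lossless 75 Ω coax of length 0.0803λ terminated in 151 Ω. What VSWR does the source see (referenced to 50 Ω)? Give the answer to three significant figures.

βl = 2π × 0.0803 = 28.9°
tan(βl) = 0.552
Z_in = Z_0·(Z_L + jZ_0·tanβl)/(Z_0 + jZ_L·tanβl) = 88.1 − j56.6 Ω
Γ_s = (Z_in − Z_s)/(Z_in + Z_s) = (38.1 − j56.6)/(138 − j56.6), |Γ_s| = 0.457
VSWR = (1 + |Γ_s|)/(1 − |Γ_s|)

VSWR ≈ 2.68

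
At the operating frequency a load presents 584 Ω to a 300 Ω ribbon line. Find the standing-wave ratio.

VSWR ≈ 1.95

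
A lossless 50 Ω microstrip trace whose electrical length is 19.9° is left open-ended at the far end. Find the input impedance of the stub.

tan(βl) = 0.362
For an open-ended stub, Z_in = −jZ_0·cot(βl) = −jZ_0/tan(βl)

Z_in ≈ −j138 Ω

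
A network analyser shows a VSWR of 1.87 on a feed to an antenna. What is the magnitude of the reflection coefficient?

|Γ| ≈ 0.303

|Γ| = (S − 1)/(S + 1) = (1.87 − 1)/(1.87 + 1) = 0.87/2.87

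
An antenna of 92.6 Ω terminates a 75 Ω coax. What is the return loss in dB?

RL ≈ 19.6 dB

Γ = (92.6 − 75)/(92.6 + 75) = 0.105
RL = −20·log₁₀|Γ| = −20·log₁₀(0.105)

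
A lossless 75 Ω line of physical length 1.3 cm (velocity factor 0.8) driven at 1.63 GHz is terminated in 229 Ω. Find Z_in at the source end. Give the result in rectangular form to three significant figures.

λ = v/f = 0.8·c / 1.63 GHz = 0.147 m
βl = 2π·l/λ = 2π × 0.0883 = 31.8°
tan(βl) = tan(31.8°) = 0.62
Z_in = Z_0·(Z_L + jZ_0·tanβl)/(Z_0 + jZ_L·tanβl)
     = 75·(229 + j46.5)/(75 + j142)

Z_in ≈ 69.2 − j84.5 Ω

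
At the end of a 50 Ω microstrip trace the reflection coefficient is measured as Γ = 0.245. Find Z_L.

Z_L = Z_0·(1 + Γ)/(1 − Γ) = 50·(1.25)/(0.755)

Z_L ≈ 82.5 Ω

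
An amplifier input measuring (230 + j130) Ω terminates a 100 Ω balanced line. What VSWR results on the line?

VSWR ≈ 3.15

Γ = (Z_L − Z_0)/(Z_L + Z_0) = (130 + j130)/(330 + j130)
|Γ| = 184/355 = 0.518
VSWR = (1 + |Γ|)/(1 − |Γ|) = 1.52/0.482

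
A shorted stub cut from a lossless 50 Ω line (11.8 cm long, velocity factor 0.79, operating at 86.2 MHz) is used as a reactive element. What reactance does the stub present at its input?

X_in ≈ 13.8 Ω (inductive)

λ = v/f = 0.79·c / 86.2 MHz = 2.75 m
βl = 2π·l/λ = 2π × 0.0429 = 15.5°
tan(βl) = 0.276
For a shorted stub, Z_in = jZ_0·tan(βl)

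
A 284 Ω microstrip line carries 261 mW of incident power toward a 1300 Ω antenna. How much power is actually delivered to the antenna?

P_delivered ≈ 154 mW

Γ = (1300 − 284)/(1300 + 284) = 0.641
|Γ|² = 0.411
P_refl = |Γ|²·P_inc = 107 mW, P_del = (1 − |Γ|²)·P_inc = 154 mW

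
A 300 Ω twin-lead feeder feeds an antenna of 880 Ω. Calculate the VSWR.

For a purely resistive load, VSWR = R_L/Z_0 or Z_0/R_L (whichever > 1) = 880/300

VSWR ≈ 2.93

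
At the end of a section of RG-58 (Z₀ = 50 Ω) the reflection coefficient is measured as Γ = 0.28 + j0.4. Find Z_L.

Z_L ≈ 56.1 + j59 Ω

Z_L = Z_0·(1 + Γ)/(1 − Γ) = 50·(1.28 + j0.4)/(0.72 − j0.4)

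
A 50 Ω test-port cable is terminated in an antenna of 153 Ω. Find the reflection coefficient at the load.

Γ = (Z_L − Z_0)/(Z_L + Z_0) = (153 − 50)/(153 + 50) = 103/203

Γ = 0.507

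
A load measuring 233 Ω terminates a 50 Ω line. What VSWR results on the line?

Γ = (233 − 50)/(233 + 50) = 0.647
VSWR = (1 + 0.647)/(1 − 0.647)

VSWR ≈ 4.66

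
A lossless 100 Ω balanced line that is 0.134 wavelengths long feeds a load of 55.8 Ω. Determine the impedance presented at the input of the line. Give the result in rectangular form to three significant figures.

βl = 2π × 0.134 = 48.2°
tan(βl) = tan(48.2°) = 1.12
Z_in = Z_0·(Z_L + jZ_0·tanβl)/(Z_0 + jZ_L·tanβl)
     = 100·(55.8 + j112)/(100 + j62.5)

Z_in ≈ 90.5 + j55.5 Ω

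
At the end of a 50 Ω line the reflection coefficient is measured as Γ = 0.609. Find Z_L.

Z_L ≈ 206 Ω

Z_L = Z_0·(1 + Γ)/(1 − Γ) = 50·(1.61)/(0.391)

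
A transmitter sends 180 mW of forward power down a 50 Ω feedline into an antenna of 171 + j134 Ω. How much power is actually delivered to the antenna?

P_delivered ≈ 92.2 mW

|Γ| = |(121 + j134)/(221 + j134)| = 0.699
|Γ|² = 0.488
P_refl = |Γ|²·P_inc = 87.8 mW, P_del = (1 − |Γ|²)·P_inc = 92.2 mW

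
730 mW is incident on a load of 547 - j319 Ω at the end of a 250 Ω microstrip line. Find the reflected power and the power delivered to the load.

|Γ| = |(297 − j319)/(797 − j319)| = 0.508
|Γ|² = 0.258
P_refl = |Γ|²·P_inc = 188 mW, P_del = (1 − |Γ|²)·P_inc = 542 mW

P_reflected ≈ 188 mW; P_delivered ≈ 542 mW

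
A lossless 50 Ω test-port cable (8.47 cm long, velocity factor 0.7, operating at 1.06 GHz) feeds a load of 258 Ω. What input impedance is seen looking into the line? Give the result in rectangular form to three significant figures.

λ = v/f = 0.7·c / 1.06 GHz = 0.198 m
βl = 2π·l/λ = 2π × 0.428 = 154°
tan(βl) = tan(154°) = -0.49
Z_in = Z_0·(Z_L + jZ_0·tanβl)/(Z_0 + jZ_L·tanβl)
     = 50·(258 − j24.5)/(50 − j126)

Z_in ≈ 43.3 + j85 Ω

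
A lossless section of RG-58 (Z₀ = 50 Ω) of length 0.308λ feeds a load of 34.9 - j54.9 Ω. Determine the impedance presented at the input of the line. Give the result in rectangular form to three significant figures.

βl = 2π × 0.308 = 111°
tan(βl) = tan(111°) = -2.62
Z_in = Z_0·(Z_L + jZ_0·tanβl)/(Z_0 + jZ_L·tanβl)
     = 50·(34.9 − j186)/(-93.9 − j91.5)

Z_in ≈ 40 + j60.1 Ω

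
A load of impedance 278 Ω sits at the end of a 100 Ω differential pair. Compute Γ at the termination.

Γ = 0.471

Γ = (Z_L − Z_0)/(Z_L + Z_0) = (278 − 100)/(278 + 100) = 178/378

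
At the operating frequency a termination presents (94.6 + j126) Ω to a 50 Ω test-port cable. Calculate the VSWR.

VSWR ≈ 5.6

Γ = (Z_L − Z_0)/(Z_L + Z_0) = (44.6 + j126)/(144.6 + j126)
|Γ| = 134/192 = 0.697
VSWR = (1 + |Γ|)/(1 − |Γ|) = 1.7/0.303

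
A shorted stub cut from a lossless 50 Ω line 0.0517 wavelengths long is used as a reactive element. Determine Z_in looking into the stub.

βl = 2π × 0.0517 = 18.6°
tan(βl) = 0.337
For a shorted stub, Z_in = jZ_0·tan(βl)

Z_in ≈ +j16.8 Ω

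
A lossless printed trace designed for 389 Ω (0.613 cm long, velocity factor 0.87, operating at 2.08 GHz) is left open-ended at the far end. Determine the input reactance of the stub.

X_in ≈ -1230 Ω (capacitive)

λ = v/f = 0.87·c / 2.08 GHz = 0.125 m
βl = 2π·l/λ = 2π × 0.0489 = 17.6°
tan(βl) = 0.317
For an open-ended stub, Z_in = −jZ_0·cot(βl) = −jZ_0/tan(βl)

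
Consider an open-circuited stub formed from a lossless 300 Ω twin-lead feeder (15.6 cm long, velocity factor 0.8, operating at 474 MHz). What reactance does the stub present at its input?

X_in ≈ 115 Ω (inductive)

λ = v/f = 0.8·c / 474 MHz = 0.506 m
βl = 2π·l/λ = 2π × 0.308 = 111°
tan(βl) = -2.62
For an open-circuited stub, Z_in = −jZ_0·cot(βl) = −jZ_0/tan(βl)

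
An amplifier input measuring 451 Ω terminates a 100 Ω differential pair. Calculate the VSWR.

For a purely resistive load, VSWR = R_L/Z_0 or Z_0/R_L (whichever > 1) = 451/100

VSWR ≈ 4.51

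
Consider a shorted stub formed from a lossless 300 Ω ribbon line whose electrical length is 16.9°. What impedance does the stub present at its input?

Z_in ≈ +j91.1 Ω

tan(βl) = 0.304
For a shorted stub, Z_in = jZ_0·tan(βl)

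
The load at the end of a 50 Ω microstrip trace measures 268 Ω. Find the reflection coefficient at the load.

Γ = (Z_L − Z_0)/(Z_L + Z_0) = (268 − 50)/(268 + 50) = 218/318

Γ = 0.686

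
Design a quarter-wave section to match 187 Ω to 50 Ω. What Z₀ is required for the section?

Z_qwt ≈ 96.7 Ω

Z_qwt = √(Z_0·R_L) = √(50 × 187) = √9350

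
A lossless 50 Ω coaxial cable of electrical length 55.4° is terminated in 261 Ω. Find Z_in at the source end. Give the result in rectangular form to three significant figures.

Z_in ≈ 13.9 − j32.7 Ω

tan(βl) = tan(55.4°) = 1.45
Z_in = Z_0·(Z_L + jZ_0·tanβl)/(Z_0 + jZ_L·tanβl)
     = 50·(261 + j72.5)/(50 + j378)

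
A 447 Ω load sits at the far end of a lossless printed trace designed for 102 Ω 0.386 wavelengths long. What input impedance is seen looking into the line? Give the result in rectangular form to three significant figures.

βl = 2π × 0.386 = 139°
tan(βl) = tan(139°) = -0.871
Z_in = Z_0·(Z_L + jZ_0·tanβl)/(Z_0 + jZ_L·tanβl)
     = 102·(447 − j88.8)/(102 − j389)

Z_in ≈ 50.5 + j104 Ω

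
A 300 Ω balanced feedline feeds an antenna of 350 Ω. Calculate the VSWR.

VSWR ≈ 1.17

Γ = (350 − 300)/(350 + 300) = 0.0769
VSWR = (1 + 0.0769)/(1 − 0.0769)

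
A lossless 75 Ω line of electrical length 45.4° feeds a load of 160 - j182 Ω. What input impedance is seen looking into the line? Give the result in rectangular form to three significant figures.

tan(βl) = tan(45.4°) = 1.01
Z_in = Z_0·(Z_L + jZ_0·tanβl)/(Z_0 + jZ_L·tanβl)
     = 75·(160 − j106)/(260 + j162)

Z_in ≈ 19.5 − j42.8 Ω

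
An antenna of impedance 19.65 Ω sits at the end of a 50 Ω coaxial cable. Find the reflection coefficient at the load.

Γ = -0.436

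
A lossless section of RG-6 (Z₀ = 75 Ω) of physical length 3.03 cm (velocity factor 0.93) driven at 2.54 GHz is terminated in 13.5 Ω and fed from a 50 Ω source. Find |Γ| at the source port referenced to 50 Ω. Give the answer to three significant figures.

λ = v/f = 0.93·c / 2.54 GHz = 0.11 m
βl = 2π·l/λ = 2π × 0.276 = 99.3°
tan(βl) = -6.1
Z_in = Z_0·(Z_L + jZ_0·tanβl)/(Z_0 + jZ_L·tanβl) = 234 − j201 Ω
Γ_s = (Z_in − Z_s)/(Z_in + Z_s) = (184 − j201)/(284 − j201), |Γ_s| = 0.783

|Γ| ≈ 0.783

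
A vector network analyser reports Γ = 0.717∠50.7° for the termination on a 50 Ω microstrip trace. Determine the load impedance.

Z_L = Z_0·(1 + Γ)/(1 − Γ) = 50·(1.45 + j0.555)/(0.546 − j0.555)

Z_L ≈ 40.1 + j91.6 Ω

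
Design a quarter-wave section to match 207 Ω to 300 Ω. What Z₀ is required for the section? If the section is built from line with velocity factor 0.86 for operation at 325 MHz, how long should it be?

Z_qwt = √(Z_0·R_L) = √(300 × 207) = √62100
λ = 0.86·c/f = 0.794 m, so l = λ/4 = 0.198 m

Z_qwt ≈ 249 Ω; length ≈ 19.8 cm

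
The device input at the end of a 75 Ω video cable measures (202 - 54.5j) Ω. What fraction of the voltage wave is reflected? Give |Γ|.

Γ = (Z_L − Z_0)/(Z_L + Z_0) = (127 − j54.5)/(277 − j54.5)
|Γ| = 138/282

|Γ| ≈ 0.49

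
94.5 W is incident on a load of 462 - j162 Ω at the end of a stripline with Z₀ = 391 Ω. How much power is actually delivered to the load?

|Γ| = |(71 − j162)/(853 − j162)| = 0.204
|Γ|² = 0.0415
P_refl = |Γ|²·P_inc = 3.92 W, P_del = (1 − |Γ|²)·P_inc = 90.6 W

P_delivered ≈ 90.6 W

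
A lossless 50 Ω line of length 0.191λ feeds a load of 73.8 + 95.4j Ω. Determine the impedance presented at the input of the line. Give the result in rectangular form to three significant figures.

Z_in ≈ 18.9 − j38.9 Ω

βl = 2π × 0.191 = 68.8°
tan(βl) = tan(68.8°) = 2.57
Z_in = Z_0·(Z_L + jZ_0·tanβl)/(Z_0 + jZ_L·tanβl)
     = 50·(73.8 + j224)/(-195 + j190)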